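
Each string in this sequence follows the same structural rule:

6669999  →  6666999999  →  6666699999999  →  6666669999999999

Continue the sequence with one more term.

6666666999999999999

Term n consists of n+1 6's, followed by 2n 9's, where the shown terms are n = 2, 3, 4, 5.
For the next term, n = 6, so the run lengths are 7, 12.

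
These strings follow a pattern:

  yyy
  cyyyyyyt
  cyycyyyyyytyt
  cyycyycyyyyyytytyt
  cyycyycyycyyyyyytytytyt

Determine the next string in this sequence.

s(k+1) = cyy·s(k)·yt, so each term gains cyy as a prefix and yt as a suffix.
Applying this once more to cyycyycyycyyyyyytytytyt:

cyycyycyycyycyyyyyytytytytyt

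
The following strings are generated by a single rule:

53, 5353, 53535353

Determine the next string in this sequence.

Every step duplicates the string.
Doubling 53535353:

5353535353535353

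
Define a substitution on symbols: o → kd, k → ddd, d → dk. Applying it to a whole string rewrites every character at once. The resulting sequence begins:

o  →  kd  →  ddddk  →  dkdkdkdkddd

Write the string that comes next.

Apply φ to dkdkdkdkddd symbol by symbol: d→dk, k→ddd, d→dk, k→ddd, d→dk, k→ddd, d→dk, k→ddd, d→dk, d→dk, d→dk; joined: dk ddd dk ddd dk ddd dk ddd dk dk dk.

dkddddkddddkddddkddddkdkdk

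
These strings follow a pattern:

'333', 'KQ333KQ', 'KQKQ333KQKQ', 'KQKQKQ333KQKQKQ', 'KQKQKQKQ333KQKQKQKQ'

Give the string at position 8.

KQKQKQKQKQKQKQ333KQKQKQKQKQKQKQ

s(k+1) = KQ·s(k)·KQ, so each term gains KQ as a prefix and KQ as a suffix.
From KQKQKQKQ333KQKQKQKQ, 3 further steps: KQKQKQKQ333KQKQKQKQ → KQKQKQKQKQ333KQKQKQKQKQ → KQKQKQKQKQKQ333KQKQKQKQKQKQ → (answer).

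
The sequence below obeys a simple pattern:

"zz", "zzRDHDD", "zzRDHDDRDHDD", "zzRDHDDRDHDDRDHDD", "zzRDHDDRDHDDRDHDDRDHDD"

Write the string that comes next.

Every step adds RDHDD to the end: s(k+1) = s(k)·RDHDD.
Applying this once more to zzRDHDDRDHDDRDHDDRDHDD:

zzRDHDDRDHDDRDHDDRDHDDRDHDD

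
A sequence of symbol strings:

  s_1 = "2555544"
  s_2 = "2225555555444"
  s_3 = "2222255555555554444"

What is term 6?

2222222222255555555555555555554444444

The n-th term is 2n-1 2's then 3n+1 5's then n+1 4's (n = 1, 2, …).
At n = 6 the blocks have lengths 11, 19, 7.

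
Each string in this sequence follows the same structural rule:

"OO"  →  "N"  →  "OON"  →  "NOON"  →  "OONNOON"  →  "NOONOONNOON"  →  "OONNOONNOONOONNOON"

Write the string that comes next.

Each term (from the third on) is the two preceding terms concatenated in order: term 3 = OO·N = OON.
Continuing: NOONOONNOON · OONNOONNOONOONNOON gives term 8.

NOONOONNOONOONNOONNOONOONNOON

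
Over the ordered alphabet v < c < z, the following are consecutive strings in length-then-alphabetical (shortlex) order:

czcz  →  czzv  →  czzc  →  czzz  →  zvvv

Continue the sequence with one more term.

zvvc

Find the rightmost character of zvvv below z, bump it to the next letter, and reset everything to its right to v.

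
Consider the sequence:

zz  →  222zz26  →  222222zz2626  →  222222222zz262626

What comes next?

222222222222zz26262626

Every step adds 222 to the front and 26 to the end of the previous string.
So the next term is 222·222222222zz262626·26.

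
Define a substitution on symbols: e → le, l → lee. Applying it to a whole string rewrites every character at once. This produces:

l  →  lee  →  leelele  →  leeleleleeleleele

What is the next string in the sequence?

leeleleleeleleeleleeleleleeleleeleleleele

Replace each of the 17 characters of leeleleleeleleele in place — lee le le lee le lee le lee le le lee le lee le le lee le — and concatenate.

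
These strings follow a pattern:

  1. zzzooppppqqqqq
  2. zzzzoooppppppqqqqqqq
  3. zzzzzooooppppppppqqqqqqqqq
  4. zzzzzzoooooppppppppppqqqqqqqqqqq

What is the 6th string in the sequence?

zzzzzzzzoooooooppppppppppppppqqqqqqqqqqqqqqq

Reading off run lengths: z runs 3, 4, 5, 6; o runs 2, 3, 4, 5; p runs 4, 6, 8, 10; q runs 5, 7, 9, 11 — each is linear in n, where the shown terms are n = 2, 3, 4, 5.
At n = 7 the blocks have lengths 8, 7, 14, 15.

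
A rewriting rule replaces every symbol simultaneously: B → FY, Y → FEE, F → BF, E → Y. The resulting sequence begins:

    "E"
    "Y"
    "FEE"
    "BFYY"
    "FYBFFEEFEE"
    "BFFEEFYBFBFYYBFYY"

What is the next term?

φ(BFFEEFYBFBFYYBFYY) expands symbol-by-symbol to FY BF BF Y Y BF FEE FY BF FY BF FEE FEE FY BF FEE FEE; joining the 17 pieces gives the next term.

FYBFBFYYBFFEEFYBFFYBFFEEFEEFYBFFEEFEE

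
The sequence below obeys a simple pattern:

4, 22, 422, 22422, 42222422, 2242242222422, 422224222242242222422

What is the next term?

2242242222422422224222242242222422

This is a Fibonacci-style word recurrence s(k) = s(k−2)·s(k−1): e.g. 4·22 = 422.
The next term joins 2242242222422 and 422224222242242222422.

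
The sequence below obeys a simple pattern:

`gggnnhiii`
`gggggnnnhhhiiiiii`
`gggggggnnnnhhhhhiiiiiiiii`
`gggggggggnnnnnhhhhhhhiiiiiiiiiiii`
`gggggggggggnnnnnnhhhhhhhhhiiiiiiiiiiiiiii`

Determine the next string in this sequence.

Term n consists of 2n+1 g's, followed by n+1 n's, followed by 2n-1 h's, followed by 3n i's (n = 1, 2, …).
Setting n = 6 gives 13, 7, 11, 18 characters in each block.

gggggggggggggnnnnnnnhhhhhhhhhhhiiiiiiiiiiiiiiiiii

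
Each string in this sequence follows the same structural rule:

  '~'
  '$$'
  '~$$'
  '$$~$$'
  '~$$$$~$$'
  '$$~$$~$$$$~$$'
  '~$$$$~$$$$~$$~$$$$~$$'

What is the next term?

From term 3 onward, concatenate the second-to-last term with the last: ~·$$ = ~$$, $$·~$$ = $$~$$, …
So term 8 is $$~$$~$$$$~$$·~$$$$~$$$$~$$~$$$$~$$.

$$~$$~$$$$~$$~$$$$~$$$$~$$~$$$$~$$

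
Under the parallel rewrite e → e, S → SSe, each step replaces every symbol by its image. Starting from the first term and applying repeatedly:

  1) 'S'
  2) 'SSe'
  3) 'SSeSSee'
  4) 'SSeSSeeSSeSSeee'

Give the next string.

SSeSSeeSSeSSeeeSSeSSeeSSeSSeeee

φ(SSeSSeeSSeSSeee) expands symbol-by-symbol to SSe SSe e SSe SSe e e SSe SSe e SSe SSe e e e; joining the 15 pieces gives the next term.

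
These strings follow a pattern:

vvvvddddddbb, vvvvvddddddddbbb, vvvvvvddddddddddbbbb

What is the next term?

The n-th term is n+1 v's then 2n d's then n-1 b's, where the shown terms are n = 3, 4, 5.
At n = 6 the blocks have lengths 7, 12, 5.

vvvvvvvddddddddddddbbbbb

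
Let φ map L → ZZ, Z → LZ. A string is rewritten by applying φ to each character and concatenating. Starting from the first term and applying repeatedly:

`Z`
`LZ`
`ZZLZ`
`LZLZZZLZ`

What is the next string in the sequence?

Expanding LZLZZZLZ: L→ZZ, Z→LZ, L→ZZ, Z→LZ, Z→LZ, Z→LZ, L→ZZ, Z→LZ. Concatenated: ZZ LZ ZZ LZ LZ LZ ZZ LZ.

ZZLZZZLZLZLZZZLZ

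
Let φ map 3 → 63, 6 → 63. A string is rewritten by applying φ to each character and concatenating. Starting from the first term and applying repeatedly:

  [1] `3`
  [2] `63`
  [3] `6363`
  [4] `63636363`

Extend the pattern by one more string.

6363636363636363

Rewriting each symbol of 63636363: 6→63, 3→63, 6→63, 3→63, 6→63, 3→63, 6→63, 3→63, which concatenates to 63 63 63 63 63 63 63 63.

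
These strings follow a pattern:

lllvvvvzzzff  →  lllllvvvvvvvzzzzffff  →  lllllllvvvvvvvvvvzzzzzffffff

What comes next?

lllllllllvvvvvvvvvvvvvzzzzzzffffffff

Each string has the form l^{2n+1} v^{3n+1} z^{n+2} f^{2n} (n = 1, 2, …).
For the next term, n = 4, so the run lengths are 9, 13, 6, 8.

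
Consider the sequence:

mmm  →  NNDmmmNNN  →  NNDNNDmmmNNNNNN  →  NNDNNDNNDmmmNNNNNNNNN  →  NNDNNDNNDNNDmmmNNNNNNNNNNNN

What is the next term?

s(k+1) = NND·s(k)·NNN, so each term gains NND as a prefix and NNN as a suffix.
Applying this once more to NNDNNDNNDNNDmmmNNNNNNNNNNNN:

NNDNNDNNDNNDNNDmmmNNNNNNNNNNNNNNN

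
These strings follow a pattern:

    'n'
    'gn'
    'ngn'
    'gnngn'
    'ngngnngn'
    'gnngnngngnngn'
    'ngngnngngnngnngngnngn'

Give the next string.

This is a Fibonacci-style word recurrence s(k) = s(k−2)·s(k−1): e.g. n·gn = ngn.
Continuing: gnngnngngnngn · ngngnngngnngnngngnngn gives term 8.

gnngnngngnngnngngnngngnngnngngnngn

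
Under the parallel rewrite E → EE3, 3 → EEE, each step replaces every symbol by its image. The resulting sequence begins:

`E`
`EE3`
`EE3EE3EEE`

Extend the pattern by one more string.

Expanding EE3EE3EEE: E→EE3, E→EE3, 3→EEE, E→EE3, E→EE3, 3→EEE, E→EE3, E→EE3, E→EE3. Concatenated: EE3 EE3 EEE EE3 EE3 EEE EE3 EE3 EE3.

EE3EE3EEEEE3EE3EEEEE3EE3EE3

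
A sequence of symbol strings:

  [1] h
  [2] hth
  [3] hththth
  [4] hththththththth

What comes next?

Each string is two copies of the previous one joined by 't'.
Doubling hththththththth with 't' between the halves:

hththththththththththththththth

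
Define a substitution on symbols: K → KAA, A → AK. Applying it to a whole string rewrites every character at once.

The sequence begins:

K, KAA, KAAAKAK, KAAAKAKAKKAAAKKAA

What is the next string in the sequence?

KAAAKAKAKKAAAKKAAAKKAAKAAAKAKAKKAAKAAAKAK

Replace each of the 17 characters of KAAAKAKAKKAAAKKAA in place — KAA AK AK AK KAA AK KAA AK KAA KAA AK AK AK KAA KAA AK AK — and concatenate.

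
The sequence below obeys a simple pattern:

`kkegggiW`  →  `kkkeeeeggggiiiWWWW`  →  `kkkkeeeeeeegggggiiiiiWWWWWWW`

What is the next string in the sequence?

kkkkkeeeeeeeeeeggggggiiiiiiiWWWWWWWWWW

The n-th term is n+1 k's then 3n-2 e's then n+2 g's then 2n-1 i's then 3n-2 W's (n = 1, 2, …).
For the next term, n = 4, so the run lengths are 5, 10, 6, 7, 10.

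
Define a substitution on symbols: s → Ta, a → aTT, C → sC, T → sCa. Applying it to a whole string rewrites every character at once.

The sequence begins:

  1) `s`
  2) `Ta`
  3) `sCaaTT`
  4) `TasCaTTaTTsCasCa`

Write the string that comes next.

Rewriting the 16 symbols of TasCaTTaTTsCasCa one by one yields sCa aTT Ta sC aTT sCa sCa aTT sCa sCa Ta sC aTT Ta sC aTT; concatenated:

sCaaTTTasCaTTsCasCaaTTsCasCaTasCaTTTasCaTT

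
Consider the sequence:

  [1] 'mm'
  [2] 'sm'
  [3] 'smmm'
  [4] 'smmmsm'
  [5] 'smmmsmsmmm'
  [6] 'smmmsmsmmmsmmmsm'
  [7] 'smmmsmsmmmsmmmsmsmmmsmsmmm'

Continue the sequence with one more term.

Each term (from the third on) is the previous term followed by the one before it: term 3 = sm·mm = smmm.
The next term joins smmmsmsmmmsmmmsmsmmmsmsmmm and smmmsmsmmmsmmmsm.

smmmsmsmmmsmmmsmsmmmsmsmmmsmmmsmsmmmsmmmsm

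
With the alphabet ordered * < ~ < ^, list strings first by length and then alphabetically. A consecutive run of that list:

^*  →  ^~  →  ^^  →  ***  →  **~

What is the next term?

The successor of **~ increments the rightmost position that isn't already ^ and resets every position after it to *.

**^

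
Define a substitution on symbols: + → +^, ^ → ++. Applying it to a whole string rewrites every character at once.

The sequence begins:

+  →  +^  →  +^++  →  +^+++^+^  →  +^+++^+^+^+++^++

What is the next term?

Replace each of the 16 characters of +^+++^+^+^+++^++ in place — +^ ++ +^ +^ +^ ++ +^ ++ +^ ++ +^ +^ +^ ++ +^ +^ — and concatenate.

+^+++^+^+^+++^+++^+++^+^+^+++^+^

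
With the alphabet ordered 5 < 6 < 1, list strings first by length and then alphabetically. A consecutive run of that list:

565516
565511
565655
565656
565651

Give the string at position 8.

565661

Advancing 3 positions from 565651 through 565651 → 565665 → 565666 reaches term 8.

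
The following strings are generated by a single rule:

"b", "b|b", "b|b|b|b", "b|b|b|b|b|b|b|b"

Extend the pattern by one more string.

s(k+1) = s(k)·|·s(k) — each term doubles the last with '|' between the halves.
Doubling b|b|b|b|b|b|b|b with '|' between the halves:

b|b|b|b|b|b|b|b|b|b|b|b|b|b|b|b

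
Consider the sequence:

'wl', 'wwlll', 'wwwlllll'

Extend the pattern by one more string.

Reading off run lengths: w runs 1, 2, 3; l runs 1, 3, 5 — each is linear in n (n = 1, 2, …).
For the next term, n = 4, so the run lengths are 4, 7.

wwwwlllllll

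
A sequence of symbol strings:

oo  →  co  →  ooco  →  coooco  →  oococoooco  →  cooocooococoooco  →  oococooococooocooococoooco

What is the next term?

This is a Fibonacci-style word recurrence s(k) = s(k−2)·s(k−1): e.g. oo·co = ooco.
The next term joins cooocooococoooco and oococooococooocooococoooco.

cooocooococooocooococooococooocooococoooco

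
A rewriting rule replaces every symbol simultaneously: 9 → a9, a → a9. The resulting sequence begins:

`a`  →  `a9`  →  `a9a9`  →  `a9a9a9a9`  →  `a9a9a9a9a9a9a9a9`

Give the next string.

a9a9a9a9a9a9a9a9a9a9a9a9a9a9a9a9

φ(a9a9a9a9a9a9a9a9) expands symbol-by-symbol to a9 a9 a9 a9 a9 a9 a9 a9 a9 a9 a9 a9 a9 a9 a9 a9; joining the 16 pieces gives the next term.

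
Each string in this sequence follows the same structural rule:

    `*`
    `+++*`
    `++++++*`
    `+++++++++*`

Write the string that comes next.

The strings grow by a fixed prefix +++ each time.
One more step from +++++++++* gives the answer.

++++++++++++*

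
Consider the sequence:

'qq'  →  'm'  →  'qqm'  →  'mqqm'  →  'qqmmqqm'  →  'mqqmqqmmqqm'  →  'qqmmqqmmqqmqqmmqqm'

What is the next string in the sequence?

Each term (from the third on) is the two preceding terms concatenated in order: term 3 = qq·m = qqm.
The next term joins mqqmqqmmqqm and qqmmqqmmqqmqqmmqqm.

mqqmqqmmqqmqqmmqqmmqqmqqmmqqm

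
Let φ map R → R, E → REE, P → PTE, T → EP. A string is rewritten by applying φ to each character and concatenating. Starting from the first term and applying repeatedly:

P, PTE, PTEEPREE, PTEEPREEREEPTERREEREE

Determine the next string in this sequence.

Applying the rule to each of the 21 symbols of PTEEPREEREEPTERREEREE gives the pieces PTE EP REE REE PTE R REE REE R REE REE PTE EP REE R R REE REE R REE REE, which concatenate to the answer.

PTEEPREEREEPTERREEREERREEREEPTEEPREERRREEREERREEREE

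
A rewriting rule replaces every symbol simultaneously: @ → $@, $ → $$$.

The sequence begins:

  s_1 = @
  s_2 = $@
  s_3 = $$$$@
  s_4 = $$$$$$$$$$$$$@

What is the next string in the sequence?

$$$$$$$$$$$$$$$$$$$$$$$$$$$$$$$$$$$$$$$$@

φ($$$$$$$$$$$$$@) expands symbol-by-symbol to $$$ $$$ $$$ $$$ $$$ $$$ $$$ $$$ $$$ $$$ $$$ $$$ $$$ $@; joining the 14 pieces gives the next term.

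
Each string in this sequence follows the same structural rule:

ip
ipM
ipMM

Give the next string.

Every step adds M to the end: s(k+1) = s(k)·M.
Applying this once more to ipMM:

ipMMM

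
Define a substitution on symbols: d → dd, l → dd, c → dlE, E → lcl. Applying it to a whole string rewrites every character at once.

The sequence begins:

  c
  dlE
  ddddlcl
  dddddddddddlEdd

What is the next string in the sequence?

ddddddddddddddddddddddddlcldddd

Applying the rule to each of the 15 symbols of dddddddddddlEdd gives the pieces dd dd dd dd dd dd dd dd dd dd dd dd lcl dd dd, which concatenate to the answer.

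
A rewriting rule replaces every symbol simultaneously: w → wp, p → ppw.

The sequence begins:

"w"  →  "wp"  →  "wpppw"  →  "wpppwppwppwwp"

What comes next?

wpppwppwppwwpppwppwwpppwppwwpwpppw

Applying the rule to each of the 13 symbols of wpppwppwppwwp gives the pieces wp ppw ppw ppw wp ppw ppw wp ppw ppw wp wp ppw, which concatenate to the answer.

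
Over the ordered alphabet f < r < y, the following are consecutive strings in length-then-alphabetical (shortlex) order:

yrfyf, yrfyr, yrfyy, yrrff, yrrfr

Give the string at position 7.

yrrrf

Advancing 2 positions from yrrfr through yrrfr → yrrfy reaches term 7.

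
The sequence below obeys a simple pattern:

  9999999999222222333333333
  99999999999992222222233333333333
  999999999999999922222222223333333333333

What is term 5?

The n-th term is 3n+1 9's then 2n 2's then 2n+3 3's, where the shown terms are n = 3, 4, 5.
At n = 7 the blocks have lengths 22, 14, 17.

99999999999999999999992222222222222233333333333333333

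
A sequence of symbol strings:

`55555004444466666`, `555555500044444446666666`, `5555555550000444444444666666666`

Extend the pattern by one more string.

55555555555000004444444444466666666666

Term n consists of 2n+1 5's, followed by n 0's, followed by 2n+1 4's, followed by 2n+1 6's, where the shown terms are n = 2, 3, 4.
For the next term, n = 5, so the run lengths are 11, 5, 11, 11.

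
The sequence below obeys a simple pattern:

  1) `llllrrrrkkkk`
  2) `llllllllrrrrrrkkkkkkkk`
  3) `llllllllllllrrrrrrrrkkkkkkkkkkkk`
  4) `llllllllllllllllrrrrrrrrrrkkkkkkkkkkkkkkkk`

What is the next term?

Each string has the form l^{4n} r^{2n+2} k^{4n} (n = 1, 2, …).
Setting n = 5 gives 20, 12, 20 characters in each block.

llllllllllllllllllllrrrrrrrrrrrrkkkkkkkkkkkkkkkkkkkk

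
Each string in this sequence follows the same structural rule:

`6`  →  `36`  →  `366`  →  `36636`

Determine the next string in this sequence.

Each term (from the third on) is the previous term followed by the one before it: term 3 = 36·6 = 366.
The next term joins 36636 and 366.

36636366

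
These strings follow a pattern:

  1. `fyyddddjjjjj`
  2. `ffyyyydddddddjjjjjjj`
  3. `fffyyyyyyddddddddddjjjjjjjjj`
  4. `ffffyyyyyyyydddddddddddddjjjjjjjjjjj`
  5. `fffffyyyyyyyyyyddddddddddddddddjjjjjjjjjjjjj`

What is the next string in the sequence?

ffffffyyyyyyyyyyyydddddddddddddddddddjjjjjjjjjjjjjjj

Each string has the form f^{n} y^{2n} d^{3n+1} j^{2n+3} (n = 1, 2, …).
For the next term, n = 6, so the run lengths are 6, 12, 19, 15.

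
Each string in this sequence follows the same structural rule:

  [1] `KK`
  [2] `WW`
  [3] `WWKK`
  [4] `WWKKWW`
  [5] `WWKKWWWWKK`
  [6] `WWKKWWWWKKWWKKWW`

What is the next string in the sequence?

From term 3 onward, concatenate the last term with the second-to-last: WW·KK = WWKK, WWKK·WW = WWKKWW, …
Continuing: WWKKWWWWKKWWKKWW · WWKKWWWWKK gives term 7.

WWKKWWWWKKWWKKWWWWKKWWWWKK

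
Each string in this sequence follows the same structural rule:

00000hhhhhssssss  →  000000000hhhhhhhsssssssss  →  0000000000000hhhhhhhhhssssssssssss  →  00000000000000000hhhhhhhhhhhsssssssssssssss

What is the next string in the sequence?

Reading off run lengths: 0 runs 5, 9, 13, 17; h runs 5, 7, 9, 11; s runs 6, 9, 12, 15 — each is linear in n (n = 1, 2, …).
At n = 5 the blocks have lengths 21, 13, 18.

000000000000000000000hhhhhhhhhhhhhssssssssssssssssss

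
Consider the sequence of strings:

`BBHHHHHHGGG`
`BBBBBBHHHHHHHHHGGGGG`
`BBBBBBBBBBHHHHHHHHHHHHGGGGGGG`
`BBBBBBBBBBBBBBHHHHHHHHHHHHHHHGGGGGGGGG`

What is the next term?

BBBBBBBBBBBBBBBBBBHHHHHHHHHHHHHHHHHHGGGGGGGGGGG

Term n consists of 4n-2 B's, followed by 3n+3 H's, followed by 2n+1 G's (n = 1, 2, …).
At n = 5 the blocks have lengths 18, 18, 11.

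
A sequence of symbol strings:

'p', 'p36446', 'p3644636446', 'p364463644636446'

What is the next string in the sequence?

The strings grow by a fixed suffix 36446 each time.
Applying this once more to p364463644636446:

p36446364463644636446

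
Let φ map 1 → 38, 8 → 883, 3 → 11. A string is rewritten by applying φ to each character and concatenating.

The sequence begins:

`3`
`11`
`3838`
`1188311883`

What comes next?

383888388311383888388311

Apply φ to 1188311883 symbol by symbol: 1→38, 1→38, 8→883, 8→883, 3→11, 1→38, 1→38, 8→883, 8→883, 3→11; joined: 38 38 883 883 11 38 38 883 883 11.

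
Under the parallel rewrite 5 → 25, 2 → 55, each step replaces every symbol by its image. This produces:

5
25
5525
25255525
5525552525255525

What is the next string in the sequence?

Applying the rule to each of the 16 symbols of 5525552525255525 gives the pieces 25 25 55 25 25 25 55 25 55 25 55 25 25 25 55 25, which concatenate to the answer.

25255525252555255525552525255525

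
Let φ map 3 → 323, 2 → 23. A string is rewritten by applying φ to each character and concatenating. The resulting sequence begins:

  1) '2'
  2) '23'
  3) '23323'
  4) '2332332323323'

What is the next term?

Applying the rule to each of the 13 symbols of 2332332323323 gives the pieces 23 323 323 23 323 323 23 323 23 323 323 23 323, which concatenate to the answer.

2332332323323323233232332332323323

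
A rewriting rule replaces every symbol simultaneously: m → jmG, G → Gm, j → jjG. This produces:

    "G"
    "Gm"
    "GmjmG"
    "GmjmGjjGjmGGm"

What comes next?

Rewriting the 13 symbols of GmjmGjjGjmGGm one by one yields Gm jmG jjG jmG Gm jjG jjG Gm jjG jmG Gm Gm jmG; concatenated:

GmjmGjjGjmGGmjjGjjGGmjjGjmGGmGmjmG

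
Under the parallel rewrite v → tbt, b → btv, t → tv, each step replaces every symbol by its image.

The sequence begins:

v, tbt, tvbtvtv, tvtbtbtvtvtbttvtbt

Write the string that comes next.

Replace each of the 18 characters of tvtbtbtvtvtbttvtbt in place — tv tbt tv btv tv btv tv tbt tv tbt tv btv tv tv tbt tv btv tv — and concatenate.

tvtbttvbtvtvbtvtvtbttvtbttvbtvtvtvtbttvbtvtv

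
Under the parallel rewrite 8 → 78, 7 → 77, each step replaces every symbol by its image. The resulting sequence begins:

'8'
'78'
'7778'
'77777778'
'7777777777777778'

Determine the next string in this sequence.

77777777777777777777777777777778

Applying the rule to each of the 16 symbols of 7777777777777778 gives the pieces 77 77 77 77 77 77 77 77 77 77 77 77 77 77 77 78, which concatenate to the answer.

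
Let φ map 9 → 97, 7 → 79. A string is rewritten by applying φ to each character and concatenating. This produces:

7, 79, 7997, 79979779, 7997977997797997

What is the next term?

Rewriting the 16 symbols of 7997977997797997 one by one yields 79 97 97 79 97 79 79 97 97 79 79 97 79 97 97 79; concatenated:

79979779977979979779799779979779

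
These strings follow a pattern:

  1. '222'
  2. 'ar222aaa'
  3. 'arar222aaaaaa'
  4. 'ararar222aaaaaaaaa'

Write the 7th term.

s(k+1) = ar·s(k)·aaa, so each term gains ar as a prefix and aaa as a suffix.
From ararar222aaaaaaaaa, 3 further steps: ararar222aaaaaaaaa → arararar222aaaaaaaaaaaa → ararararar222aaaaaaaaaaaaaaa → (answer).

arararararar222aaaaaaaaaaaaaaaaaa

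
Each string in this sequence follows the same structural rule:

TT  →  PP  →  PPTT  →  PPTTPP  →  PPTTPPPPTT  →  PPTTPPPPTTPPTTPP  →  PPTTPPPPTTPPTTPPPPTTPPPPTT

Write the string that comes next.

This is a Fibonacci-style word recurrence s(k) = s(k−1)·s(k−2): e.g. PP·TT = PPTT.
The next term joins PPTTPPPPTTPPTTPPPPTTPPPPTT and PPTTPPPPTTPPTTPP.

PPTTPPPPTTPPTTPPPPTTPPPPTTPPTTPPPPTTPPTTPP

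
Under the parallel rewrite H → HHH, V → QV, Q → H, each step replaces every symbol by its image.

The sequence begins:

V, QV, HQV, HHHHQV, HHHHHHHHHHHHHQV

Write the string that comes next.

HHHHHHHHHHHHHHHHHHHHHHHHHHHHHHHHHHHHHHHHQV

φ(HHHHHHHHHHHHHQV) expands symbol-by-symbol to HHH HHH HHH HHH HHH HHH HHH HHH HHH HHH HHH HHH HHH H QV; joining the 15 pieces gives the next term.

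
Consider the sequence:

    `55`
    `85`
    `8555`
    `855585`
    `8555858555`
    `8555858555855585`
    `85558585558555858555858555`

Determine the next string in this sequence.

This is a Fibonacci-style word recurrence s(k) = s(k−1)·s(k−2): e.g. 85·55 = 8555.
The next term joins 85558585558555858555858555 and 8555858555855585.

855585855585558585558585558555858555855585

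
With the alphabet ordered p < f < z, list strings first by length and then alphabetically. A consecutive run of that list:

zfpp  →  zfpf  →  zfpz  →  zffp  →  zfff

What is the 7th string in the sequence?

Stepping forward 2 times from zfff: zfff → zffz, then the target.

zfzp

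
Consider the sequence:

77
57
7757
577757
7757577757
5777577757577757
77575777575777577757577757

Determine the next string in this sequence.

From term 3 onward, concatenate the second-to-last term with the last: 77·57 = 7757, 57·7757 = 577757, …
So term 8 is 5777577757577757·77575777575777577757577757.

577757775757775777575777575777577757577757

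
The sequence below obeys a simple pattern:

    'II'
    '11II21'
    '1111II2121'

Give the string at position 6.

Each term wraps the previous one in 11 on the left and 21 on the right.
From 1111II2121, 3 further steps: 1111II2121 → 111111II212121 → 11111111II21212121 → (answer).

1111111111II2121212121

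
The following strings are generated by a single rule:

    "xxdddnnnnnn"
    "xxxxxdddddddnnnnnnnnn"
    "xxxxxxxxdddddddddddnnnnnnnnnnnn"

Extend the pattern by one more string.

xxxxxxxxxxxdddddddddddddddnnnnnnnnnnnnnnn

Each string has the form x^{3n-1} d^{4n-1} n^{3n+3} (n = 1, 2, …).
At n = 4 the blocks have lengths 11, 15, 15.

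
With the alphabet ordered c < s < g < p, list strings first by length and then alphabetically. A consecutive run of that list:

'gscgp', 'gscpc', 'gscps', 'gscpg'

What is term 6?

Advancing 2 positions from gscpg through gscpg → gscpp reaches term 6.

gsscc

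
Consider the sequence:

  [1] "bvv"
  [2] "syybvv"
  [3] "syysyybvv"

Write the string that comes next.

The strings grow by a fixed prefix syy each time.
Applying this once more to syysyybvv:

syysyysyybvv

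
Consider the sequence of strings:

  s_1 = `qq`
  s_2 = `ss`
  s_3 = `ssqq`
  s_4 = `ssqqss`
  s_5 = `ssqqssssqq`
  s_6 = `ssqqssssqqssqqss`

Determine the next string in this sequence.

ssqqssssqqssqqssssqqssssqq

From term 3 onward, concatenate the last term with the second-to-last: ss·qq = ssqq, ssqq·ss = ssqqss, …
So term 7 is ssqqssssqqssqqss·ssqqssssqq.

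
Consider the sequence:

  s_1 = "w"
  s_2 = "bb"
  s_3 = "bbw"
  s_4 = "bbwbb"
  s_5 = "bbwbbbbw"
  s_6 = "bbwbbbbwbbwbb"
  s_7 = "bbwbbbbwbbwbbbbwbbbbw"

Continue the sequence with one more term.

From term 3 onward, concatenate the last term with the second-to-last: bb·w = bbw, bbw·bb = bbwbb, …
So term 8 is bbwbbbbwbbwbbbbwbbbbw·bbwbbbbwbbwbb.

bbwbbbbwbbwbbbbwbbbbwbbwbbbbwbbwbb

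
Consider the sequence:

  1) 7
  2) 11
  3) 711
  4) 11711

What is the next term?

Each term (from the third on) is the two preceding terms concatenated in order: term 3 = 7·11 = 711.
The next term joins 711 and 11711.

71111711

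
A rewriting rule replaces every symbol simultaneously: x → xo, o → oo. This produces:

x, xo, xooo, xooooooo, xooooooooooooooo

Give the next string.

φ(xooooooooooooooo) expands symbol-by-symbol to xo oo oo oo oo oo oo oo oo oo oo oo oo oo oo oo; joining the 16 pieces gives the next term.

xooooooooooooooooooooooooooooooo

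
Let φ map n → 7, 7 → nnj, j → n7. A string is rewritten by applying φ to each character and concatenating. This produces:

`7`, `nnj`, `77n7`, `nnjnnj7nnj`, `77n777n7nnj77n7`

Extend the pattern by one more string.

nnjnnj7nnjnnjnnj7nnj77n7nnjnnj7nnj

Applying the rule to each of the 15 symbols of 77n777n7nnj77n7 gives the pieces nnj nnj 7 nnj nnj nnj 7 nnj 7 7 n7 nnj nnj 7 nnj, which concatenate to the answer.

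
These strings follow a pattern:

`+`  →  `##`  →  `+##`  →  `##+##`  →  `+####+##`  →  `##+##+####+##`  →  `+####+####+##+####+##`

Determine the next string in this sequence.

##+##+####+##+####+####+##+####+##

This is a Fibonacci-style word recurrence s(k) = s(k−2)·s(k−1): e.g. +·## = +##.
So term 8 is ##+##+####+##·+####+####+##+####+##.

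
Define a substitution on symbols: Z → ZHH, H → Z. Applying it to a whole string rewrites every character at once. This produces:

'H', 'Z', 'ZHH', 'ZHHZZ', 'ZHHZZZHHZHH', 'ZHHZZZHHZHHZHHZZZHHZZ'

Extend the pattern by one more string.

φ(ZHHZZZHHZHHZHHZZZHHZZ) expands symbol-by-symbol to ZHH Z Z ZHH ZHH ZHH Z Z ZHH Z Z ZHH Z Z ZHH ZHH ZHH Z Z ZHH ZHH; joining the 21 pieces gives the next term.

ZHHZZZHHZHHZHHZZZHHZZZHHZZZHHZHHZHHZZZHHZHH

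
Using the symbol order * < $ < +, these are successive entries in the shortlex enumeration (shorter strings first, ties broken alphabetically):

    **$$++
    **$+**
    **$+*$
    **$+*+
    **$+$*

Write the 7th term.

**$+$+

Advancing 2 positions from **$+$* through **$+$* → **$+$$ reaches term 7.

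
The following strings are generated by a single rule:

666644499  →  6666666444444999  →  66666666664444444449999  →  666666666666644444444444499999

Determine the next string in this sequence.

6666666666666666444444444444444999999

Term n consists of 3n+1 6's, followed by 3n 4's, followed by n+1 9's (n = 1, 2, …).
At n = 5 the blocks have lengths 16, 15, 6.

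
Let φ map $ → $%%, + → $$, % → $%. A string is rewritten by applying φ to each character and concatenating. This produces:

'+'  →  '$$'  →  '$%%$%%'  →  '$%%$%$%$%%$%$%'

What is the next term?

Rewriting the 14 symbols of $%%$%$%$%%$%$% one by one yields $%% $% $% $%% $% $%% $% $%% $% $% $%% $% $%% $%; concatenated:

$%%$%$%$%%$%$%%$%$%%$%$%$%%$%$%%$%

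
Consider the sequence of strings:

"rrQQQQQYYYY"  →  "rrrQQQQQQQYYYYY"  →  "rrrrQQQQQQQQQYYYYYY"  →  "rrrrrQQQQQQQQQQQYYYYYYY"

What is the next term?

rrrrrrQQQQQQQQQQQQQYYYYYYYY

Reading off run lengths: r runs 2, 3, 4, 5; Q runs 5, 7, 9, 11; Y runs 4, 5, 6, 7 — each is linear in n, where the shown terms are n = 2, 3, 4, 5.
At n = 6 the blocks have lengths 6, 13, 8.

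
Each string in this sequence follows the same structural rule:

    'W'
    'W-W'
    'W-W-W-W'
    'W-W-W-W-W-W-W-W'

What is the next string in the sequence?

W-W-W-W-W-W-W-W-W-W-W-W-W-W-W-W

s(k+1) = s(k)·-·s(k) — each term doubles the last with '-' between the halves.
So the next term is two copies of W-W-W-W-W-W-W-W with '-' between the halves.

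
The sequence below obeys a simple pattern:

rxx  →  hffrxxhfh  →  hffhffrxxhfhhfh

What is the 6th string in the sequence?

s(k+1) = hff·s(k)·hfh, so each term gains hff as a prefix and hfh as a suffix.
From hffhffrxxhfhhfh, 3 further steps: hffhffrxxhfhhfh → hffhffhffrxxhfhhfhhfh → hffhffhffhffrxxhfhhfhhfhhfh → (answer).

hffhffhffhffhffrxxhfhhfhhfhhfhhfh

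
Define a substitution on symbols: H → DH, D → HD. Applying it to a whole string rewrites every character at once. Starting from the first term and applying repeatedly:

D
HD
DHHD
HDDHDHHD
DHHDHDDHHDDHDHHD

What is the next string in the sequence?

HDDHDHHDDHHDHDDHDHHDHDDHHDDHDHHD

Replace each of the 16 characters of DHHDHDDHHDDHDHHD in place — HD DH DH HD DH HD HD DH DH HD HD DH HD DH DH HD — and concatenate.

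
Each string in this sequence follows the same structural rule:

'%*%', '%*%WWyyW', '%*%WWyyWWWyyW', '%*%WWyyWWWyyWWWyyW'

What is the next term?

The strings grow by a fixed suffix WWyyW each time.
Applying this once more to %*%WWyyWWWyyWWWyyW:

%*%WWyyWWWyyWWWyyWWWyyW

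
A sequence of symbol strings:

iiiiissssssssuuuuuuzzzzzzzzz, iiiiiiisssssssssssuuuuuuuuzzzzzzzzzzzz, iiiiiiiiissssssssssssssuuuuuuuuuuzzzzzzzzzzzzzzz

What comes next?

iiiiiiiiiiisssssssssssssssssuuuuuuuuuuuuzzzzzzzzzzzzzzzzzz

Reading off run lengths: i runs 5, 7, 9; s runs 8, 11, 14; u runs 6, 8, 10; z runs 9, 12, 15 — each is linear in n, where the shown terms are n = 3, 4, 5.
At n = 6 the blocks have lengths 11, 17, 12, 18.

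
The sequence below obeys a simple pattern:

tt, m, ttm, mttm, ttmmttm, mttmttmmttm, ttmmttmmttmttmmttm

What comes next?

From term 3 onward, concatenate the second-to-last term with the last: tt·m = ttm, m·ttm = mttm, …
Continuing: mttmttmmttm · ttmmttmmttmttmmttm gives term 8.

mttmttmmttmttmmttmmttmttmmttm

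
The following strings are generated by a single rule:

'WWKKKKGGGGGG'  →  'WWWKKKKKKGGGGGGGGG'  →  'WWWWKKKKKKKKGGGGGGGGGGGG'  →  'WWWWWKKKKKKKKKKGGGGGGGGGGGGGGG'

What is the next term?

Each string has the form W^{n} K^{2n} G^{3n}, where the shown terms are n = 2, 3, 4, 5.
At n = 6 the blocks have lengths 6, 12, 18.

WWWWWWKKKKKKKKKKKKGGGGGGGGGGGGGGGGGG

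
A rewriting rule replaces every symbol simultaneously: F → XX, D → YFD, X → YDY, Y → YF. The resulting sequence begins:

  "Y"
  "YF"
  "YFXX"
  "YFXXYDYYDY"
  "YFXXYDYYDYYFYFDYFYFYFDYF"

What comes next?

Applying the rule to each of the 24 symbols of YFXXYDYYDYYFYFDYFYFYFDYF gives the pieces YF XX YDY YDY YF YFD YF YF YFD YF YF XX YF XX YFD YF XX YF XX YF XX YFD YF XX, which concatenate to the answer.

YFXXYDYYDYYFYFDYFYFYFDYFYFXXYFXXYFDYFXXYFXXYFXXYFDYFXX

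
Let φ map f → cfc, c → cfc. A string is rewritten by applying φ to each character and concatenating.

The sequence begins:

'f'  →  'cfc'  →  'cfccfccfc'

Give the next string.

Apply φ to cfccfccfc symbol by symbol: c→cfc, f→cfc, c→cfc, c→cfc, f→cfc, c→cfc, c→cfc, f→cfc, c→cfc; joined: cfc cfc cfc cfc cfc cfc cfc cfc cfc.

cfccfccfccfccfccfccfccfccfc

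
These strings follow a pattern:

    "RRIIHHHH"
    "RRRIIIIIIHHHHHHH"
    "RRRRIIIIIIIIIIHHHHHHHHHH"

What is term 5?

Reading off run lengths: R runs 2, 3, 4; I runs 2, 6, 10; H runs 4, 7, 10 — each is linear in n (n = 1, 2, …).
At n = 5 the blocks have lengths 6, 18, 16.

RRRRRRIIIIIIIIIIIIIIIIIIHHHHHHHHHHHHHHHH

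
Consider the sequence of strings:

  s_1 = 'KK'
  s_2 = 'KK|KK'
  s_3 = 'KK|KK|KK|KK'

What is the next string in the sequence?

s(k+1) = s(k)·|·s(k) — each term doubles the last with '|' between the halves.
Doubling KK|KK|KK|KK with '|' between the halves:

KK|KK|KK|KK|KK|KK|KK|KK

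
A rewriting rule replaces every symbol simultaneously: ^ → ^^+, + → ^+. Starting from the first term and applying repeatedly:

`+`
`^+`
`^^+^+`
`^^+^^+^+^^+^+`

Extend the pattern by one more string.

Rewriting the 13 symbols of ^^+^^+^+^^+^+ one by one yields ^^+ ^^+ ^+ ^^+ ^^+ ^+ ^^+ ^+ ^^+ ^^+ ^+ ^^+ ^+; concatenated:

^^+^^+^+^^+^^+^+^^+^+^^+^^+^+^^+^+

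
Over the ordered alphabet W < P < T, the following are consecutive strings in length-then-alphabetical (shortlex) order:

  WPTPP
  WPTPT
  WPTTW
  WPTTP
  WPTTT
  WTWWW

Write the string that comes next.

The successor of WTWWW increments the rightmost position that isn't already T and resets every position after it to W.

WTWWP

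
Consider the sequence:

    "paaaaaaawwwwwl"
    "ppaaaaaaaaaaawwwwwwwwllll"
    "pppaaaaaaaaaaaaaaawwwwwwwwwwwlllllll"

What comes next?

ppppaaaaaaaaaaaaaaaaaaawwwwwwwwwwwwwwllllllllll

The n-th term is n p's then 4n+3 a's then 3n+2 w's then 3n-2 l's (n = 1, 2, …).
Setting n = 4 gives 4, 19, 14, 10 characters in each block.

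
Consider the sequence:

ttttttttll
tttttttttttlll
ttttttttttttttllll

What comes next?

Reading off run lengths: t runs 8, 11, 14; l runs 2, 3, 4 — each is linear in n, where the shown terms are n = 2, 3, 4.
At n = 5 the blocks have lengths 17, 5.

tttttttttttttttttlllll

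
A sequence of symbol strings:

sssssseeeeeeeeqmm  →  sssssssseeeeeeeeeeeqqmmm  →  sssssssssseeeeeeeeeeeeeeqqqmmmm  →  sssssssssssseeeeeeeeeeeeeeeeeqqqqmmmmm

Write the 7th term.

sssssssssssssssssseeeeeeeeeeeeeeeeeeeeeeeeeeqqqqqqqmmmmmmmm

The n-th term is 2n+2 s's then 3n+2 e's then n-1 q's then n m's, where the shown terms are n = 2, 3, 4, 5.
Setting n = 8 gives 18, 26, 7, 8 characters in each block.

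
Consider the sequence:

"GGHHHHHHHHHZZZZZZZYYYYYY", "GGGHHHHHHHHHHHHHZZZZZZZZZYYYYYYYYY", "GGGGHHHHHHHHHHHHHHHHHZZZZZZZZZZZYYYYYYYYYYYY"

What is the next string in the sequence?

Reading off run lengths: G runs 2, 3, 4; H runs 9, 13, 17; Z runs 7, 9, 11; Y runs 6, 9, 12 — each is linear in n, where the shown terms are n = 2, 3, 4.
For the next term, n = 5, so the run lengths are 5, 21, 13, 15.

GGGGGHHHHHHHHHHHHHHHHHHHHHZZZZZZZZZZZZZYYYYYYYYYYYYYYY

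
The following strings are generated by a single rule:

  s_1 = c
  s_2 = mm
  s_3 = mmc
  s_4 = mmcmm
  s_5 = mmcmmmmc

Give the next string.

From term 3 onward, concatenate the last term with the second-to-last: mm·c = mmc, mmc·mm = mmcmm, …
Continuing: mmcmmmmc · mmcmm gives term 6.

mmcmmmmcmmcmm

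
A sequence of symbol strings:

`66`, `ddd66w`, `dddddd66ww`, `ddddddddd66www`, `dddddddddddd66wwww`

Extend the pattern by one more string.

ddddddddddddddd66wwwww

s(k+1) = ddd·s(k)·w, so each term gains ddd as a prefix and w as a suffix.
So the next term is ddd·dddddddddddd66wwww·w.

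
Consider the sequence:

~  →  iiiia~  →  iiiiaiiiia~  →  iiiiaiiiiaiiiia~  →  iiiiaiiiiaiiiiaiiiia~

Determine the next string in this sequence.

Every step adds iiiia at the front: s(k+1) = iiiia·s(k).
Applying this once more to iiiiaiiiiaiiiiaiiiia~:

iiiiaiiiiaiiiiaiiiiaiiiia~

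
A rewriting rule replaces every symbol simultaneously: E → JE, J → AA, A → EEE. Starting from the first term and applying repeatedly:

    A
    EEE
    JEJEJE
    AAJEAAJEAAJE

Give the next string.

EEEEEEAAJEEEEEEEAAJEEEEEEEAAJE

Apply φ to AAJEAAJEAAJE symbol by symbol: A→EEE, A→EEE, J→AA, E→JE, A→EEE, A→EEE, J→AA, E→JE, A→EEE, A→EEE, J→AA, E→JE; joined: EEE EEE AA JE EEE EEE AA JE EEE EEE AA JE.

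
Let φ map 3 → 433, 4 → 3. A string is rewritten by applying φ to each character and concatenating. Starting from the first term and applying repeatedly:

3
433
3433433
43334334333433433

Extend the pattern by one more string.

Rewriting the 17 symbols of 43334334333433433 one by one yields 3 433 433 433 3 433 433 3 433 433 433 3 433 433 3 433 433; concatenated:

34334334333433433343343343334334333433433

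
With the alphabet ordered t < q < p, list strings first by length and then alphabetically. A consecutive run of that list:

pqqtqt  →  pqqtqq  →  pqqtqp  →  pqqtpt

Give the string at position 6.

Advancing 2 positions from pqqtpt through pqqtpt → pqqtpq reaches term 6.

pqqtpp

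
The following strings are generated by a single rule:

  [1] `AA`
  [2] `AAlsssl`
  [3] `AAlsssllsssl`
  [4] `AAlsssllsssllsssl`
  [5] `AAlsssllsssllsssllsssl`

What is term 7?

The strings grow by a fixed suffix lsssl each time.
From AAlsssllsssllsssllsssl, 2 further steps: AAlsssllsssllsssllsssl → AAlsssllsssllsssllsssllsssl → (answer).

AAlsssllsssllsssllsssllsssllsssl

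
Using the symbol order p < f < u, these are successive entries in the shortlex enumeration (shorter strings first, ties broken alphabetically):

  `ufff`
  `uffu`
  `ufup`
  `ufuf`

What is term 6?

Advancing 2 positions from ufuf through ufuf → ufuu reaches term 6.

uupp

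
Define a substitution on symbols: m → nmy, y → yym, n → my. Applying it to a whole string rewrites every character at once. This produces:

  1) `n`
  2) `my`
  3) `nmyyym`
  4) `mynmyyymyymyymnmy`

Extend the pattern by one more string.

nmyyymmynmyyymyymyymnmyyymyymnmyyymyymnmymynmyyym

Applying the rule to each of the 17 symbols of mynmyyymyymyymnmy gives the pieces nmy yym my nmy yym yym yym nmy yym yym nmy yym yym nmy my nmy yym, which concatenate to the answer.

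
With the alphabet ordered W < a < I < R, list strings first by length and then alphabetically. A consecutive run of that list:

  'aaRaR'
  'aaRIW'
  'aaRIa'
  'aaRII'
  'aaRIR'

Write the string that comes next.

aaRRW

Find the rightmost character of aaRIR below R, bump it to the next letter, and reset everything to its right to W.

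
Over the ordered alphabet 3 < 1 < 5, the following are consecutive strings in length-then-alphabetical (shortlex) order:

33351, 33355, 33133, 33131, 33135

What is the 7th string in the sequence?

Advancing 2 positions from 33135 through 33135 → 33113 reaches term 7.

33111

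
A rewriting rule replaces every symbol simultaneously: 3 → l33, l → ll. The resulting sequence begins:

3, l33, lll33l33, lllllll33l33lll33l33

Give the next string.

φ(lllllll33l33lll33l33) expands symbol-by-symbol to ll ll ll ll ll ll ll l33 l33 ll l33 l33 ll ll ll l33 l33 ll l33 l33; joining the 20 pieces gives the next term.

lllllllllllllll33l33lll33l33lllllll33l33lll33l33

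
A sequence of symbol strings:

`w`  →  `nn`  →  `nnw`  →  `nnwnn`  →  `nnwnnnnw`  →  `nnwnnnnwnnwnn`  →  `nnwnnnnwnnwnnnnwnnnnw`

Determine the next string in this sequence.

From term 3 onward, concatenate the last term with the second-to-last: nn·w = nnw, nnw·nn = nnwnn, …
So term 8 is nnwnnnnwnnwnnnnwnnnnw·nnwnnnnwnnwnn.

nnwnnnnwnnwnnnnwnnnnwnnwnnnnwnnwnn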